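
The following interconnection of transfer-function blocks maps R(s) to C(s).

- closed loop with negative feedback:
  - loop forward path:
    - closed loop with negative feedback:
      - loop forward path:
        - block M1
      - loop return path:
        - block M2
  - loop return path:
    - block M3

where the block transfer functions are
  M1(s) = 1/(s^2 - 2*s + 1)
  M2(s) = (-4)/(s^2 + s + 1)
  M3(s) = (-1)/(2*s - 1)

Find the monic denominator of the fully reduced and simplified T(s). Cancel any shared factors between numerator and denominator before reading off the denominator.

First reduce the diagram to T(s).

Step 1 - apply the feedback formula to M1, M2, giving (s^2 + s + 1)/(s^4 - s^3 - s - 3)
Step 2 - apply the feedback formula to [M1/(1+M1*M2)], M3, giving (2*s^3 + s^2 + s - 1)/(2*s^5 - 3*s^4 + s^3 - 3*s^2 - 6*s + 2)
The result of step 2 is T(s) in lowest terms. Its denominator has leading coefficient 2; dividing the denominator through by 2 makes it monic.

Answer: s^5 - 3*s^4/2 + s^3/2 - 3*s^2/2 - 3*s + 1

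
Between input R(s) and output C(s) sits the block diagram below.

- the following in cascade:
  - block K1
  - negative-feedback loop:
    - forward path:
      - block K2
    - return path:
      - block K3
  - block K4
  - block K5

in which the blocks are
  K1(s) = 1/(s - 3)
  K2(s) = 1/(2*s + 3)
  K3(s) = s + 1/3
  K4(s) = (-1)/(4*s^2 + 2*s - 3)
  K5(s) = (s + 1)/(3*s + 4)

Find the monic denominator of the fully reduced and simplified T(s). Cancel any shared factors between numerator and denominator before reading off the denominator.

1. close the feedback loop around K2, K3 -> 3/(9*s + 10)
2. series reduction of K1, [K2/(1+K2*K3)], K4, K5 -> (-3*s - 3)/(108*s^5 - 6*s^4 - 743*s^3 - 751*s^2 + 234*s + 360)
Step 2 gives the fully reduced T(s), with no common factor left to cancel. The denominator's leading coefficient is 108, so divide each of its coefficients by 108 to get the monic form.

Therefore the answer is s^5 - s^4/18 - 743*s^3/108 - 751*s^2/108 + 13*s/6 + 10/3.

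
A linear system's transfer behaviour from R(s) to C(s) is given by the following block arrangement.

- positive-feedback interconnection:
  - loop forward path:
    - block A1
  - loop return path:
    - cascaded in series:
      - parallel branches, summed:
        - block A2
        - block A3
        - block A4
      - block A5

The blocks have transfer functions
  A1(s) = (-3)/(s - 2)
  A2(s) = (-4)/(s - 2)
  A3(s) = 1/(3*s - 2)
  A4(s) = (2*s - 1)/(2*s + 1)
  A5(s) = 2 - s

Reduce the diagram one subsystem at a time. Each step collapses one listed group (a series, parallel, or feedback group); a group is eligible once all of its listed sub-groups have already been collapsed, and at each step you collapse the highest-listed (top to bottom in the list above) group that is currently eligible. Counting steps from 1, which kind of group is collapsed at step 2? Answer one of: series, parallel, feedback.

Answer: series

Working:
Step 1 - sum the parallel branches A2, A3, A4
Step 2 - reduce the series chain (A2+A3+A4), A5
Step 3 - collapse the loop (A1 forward, ((A2+A3+A4)*A5) return)
Step 2: series.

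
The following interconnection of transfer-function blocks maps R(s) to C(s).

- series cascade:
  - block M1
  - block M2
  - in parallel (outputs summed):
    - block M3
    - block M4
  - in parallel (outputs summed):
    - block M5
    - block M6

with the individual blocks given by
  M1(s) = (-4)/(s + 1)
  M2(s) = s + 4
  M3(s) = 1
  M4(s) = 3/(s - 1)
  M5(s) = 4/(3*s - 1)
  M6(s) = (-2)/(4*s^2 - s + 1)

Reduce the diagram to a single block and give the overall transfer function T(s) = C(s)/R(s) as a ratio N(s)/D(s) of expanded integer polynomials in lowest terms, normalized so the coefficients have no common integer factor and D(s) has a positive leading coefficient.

(1) parallel reduction of M3, M4; result (s + 2)/(s - 1)
(2) add M5, M6 (parallel); result (16*s^2 - 10*s + 6)/(12*s^3 - 7*s^2 + 4*s - 1)
(3) reduce the series chain M1, M2, (M3+M4), (M5+M6), which is the overall transfer function T(s) = C(s)/R(s) in lowest terms

Final answer: (-64*s^4 - 344*s^3 - 296*s^2 + 176*s - 192)/(12*s^5 - 7*s^4 - 8*s^3 + 6*s^2 - 4*s + 1)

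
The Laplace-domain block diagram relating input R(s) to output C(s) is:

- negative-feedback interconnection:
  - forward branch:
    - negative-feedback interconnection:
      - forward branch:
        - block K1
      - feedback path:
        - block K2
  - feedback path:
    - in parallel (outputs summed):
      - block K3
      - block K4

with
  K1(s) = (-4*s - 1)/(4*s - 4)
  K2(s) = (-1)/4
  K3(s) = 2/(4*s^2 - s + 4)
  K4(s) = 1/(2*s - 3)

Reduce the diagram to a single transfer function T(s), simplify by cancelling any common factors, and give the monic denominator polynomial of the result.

Step 1: feedback reduction of K1, K2 = (-16*s - 4)/(20*s - 15)
Step 2: sum the parallel branches K3, K4 = (4*s^2 + 3*s - 2)/(8*s^3 - 14*s^2 + 11*s - 12)
Step 3: collapse the loop ([K1/(1+K1*K2)] forward, (K3+K4) return) = (-128*s^4 + 192*s^3 - 120*s^2 + 148*s + 48)/(160*s^4 - 464*s^3 + 366*s^2 - 385*s + 188)
No further cancellation is possible in the step-3 result, so that is T(s). Its denominator becomes monic after dividing by the leading coefficient 160.

Answer: s^4 - 29*s^3/10 + 183*s^2/80 - 77*s/32 + 47/40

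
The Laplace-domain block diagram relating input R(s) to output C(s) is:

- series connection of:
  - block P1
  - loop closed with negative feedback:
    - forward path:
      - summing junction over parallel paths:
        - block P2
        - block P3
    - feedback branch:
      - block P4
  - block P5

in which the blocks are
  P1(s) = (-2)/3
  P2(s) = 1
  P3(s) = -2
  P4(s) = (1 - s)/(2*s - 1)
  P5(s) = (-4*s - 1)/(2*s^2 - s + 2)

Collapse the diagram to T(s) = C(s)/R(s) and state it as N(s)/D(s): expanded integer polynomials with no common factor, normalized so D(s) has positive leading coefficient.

Step 1: combine P2, P3 in parallel = -1
Step 2: reduce the feedback loop with forward (P2+P3) and return P4 = (1 - 2*s)/(3*s - 2)
Step 3: series reduction of P1, [(P2+P3)/(1+(P2+P3)*P4)], P5: this yields T(s), and no further normalization is needed

Therefore the answer is (-16*s^2 + 4*s + 2)/(18*s^3 - 21*s^2 + 24*s - 12).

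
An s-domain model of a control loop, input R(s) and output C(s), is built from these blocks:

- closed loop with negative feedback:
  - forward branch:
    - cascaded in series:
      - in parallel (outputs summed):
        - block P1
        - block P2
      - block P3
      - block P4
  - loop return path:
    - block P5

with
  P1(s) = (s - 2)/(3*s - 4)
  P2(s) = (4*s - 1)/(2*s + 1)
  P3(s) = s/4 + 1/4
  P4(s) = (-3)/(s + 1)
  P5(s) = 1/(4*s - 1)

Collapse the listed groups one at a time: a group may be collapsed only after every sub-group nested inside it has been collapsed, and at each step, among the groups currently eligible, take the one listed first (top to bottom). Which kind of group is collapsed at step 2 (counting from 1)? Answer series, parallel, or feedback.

Step 1 - add P1, P2 (parallel)
Step 2 - multiply (P1+P2), P3, P4 (series)
Step 3 - reduce the feedback loop with forward ((P1+P2)*P3*P4) and return P5
At step 2 the group reduced is series.

Therefore the answer is series.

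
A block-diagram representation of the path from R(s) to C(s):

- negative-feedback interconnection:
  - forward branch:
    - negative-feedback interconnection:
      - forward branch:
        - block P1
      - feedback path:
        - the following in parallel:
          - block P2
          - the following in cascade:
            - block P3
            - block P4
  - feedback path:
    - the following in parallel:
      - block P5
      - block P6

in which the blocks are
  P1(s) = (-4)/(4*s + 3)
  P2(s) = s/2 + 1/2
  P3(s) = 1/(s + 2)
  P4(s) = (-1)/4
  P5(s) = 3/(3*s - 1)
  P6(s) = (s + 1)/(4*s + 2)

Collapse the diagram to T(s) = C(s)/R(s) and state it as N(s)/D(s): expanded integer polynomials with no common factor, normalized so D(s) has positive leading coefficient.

Step 1 - series reduction of P3, P4: (-1)/(4*s + 8)
Step 2 - sum the parallel branches P2, (P3*P4): (2*s^2 + 6*s + 3)/(4*s + 8)
Step 3 - feedback reduction of P1, (P2+(P3*P4)): (-4*s - 8)/(2*s^2 + 5*s + 3)
Step 4 - combine P5, P6 in parallel: (3*s^2 + 14*s + 5)/(12*s^2 + 2*s - 2)
Step 5 - collapse the loop ([P1/(1+P1*(P2+(P3*P4)))] forward, (P5+P6) return), giving the overall T(s)

Final answer: (-24*s^3 - 52*s^2 - 4*s + 8)/(12*s^4 + 26*s^3 - 19*s^2 - 68*s - 23)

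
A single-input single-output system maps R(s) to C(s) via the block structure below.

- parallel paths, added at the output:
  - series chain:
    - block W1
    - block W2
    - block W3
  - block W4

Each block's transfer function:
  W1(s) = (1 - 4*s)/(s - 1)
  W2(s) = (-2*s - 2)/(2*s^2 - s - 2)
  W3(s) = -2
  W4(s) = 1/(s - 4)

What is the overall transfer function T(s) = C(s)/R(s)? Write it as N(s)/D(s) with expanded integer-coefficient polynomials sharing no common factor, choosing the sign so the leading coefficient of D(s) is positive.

Step 1. multiply W1, W2, W3 (series) = (-16*s^2 - 12*s + 4)/(2*s^3 - 3*s^2 - s + 2)
Step 2. reduce the parallel group (W1*W2*W3), W4; the result is T(s) itself (integer coefficients, no common factor, positive leading denominator coefficient)

Answer: (-14*s^3 + 49*s^2 + 51*s - 14)/(2*s^4 - 11*s^3 + 11*s^2 + 6*s - 8)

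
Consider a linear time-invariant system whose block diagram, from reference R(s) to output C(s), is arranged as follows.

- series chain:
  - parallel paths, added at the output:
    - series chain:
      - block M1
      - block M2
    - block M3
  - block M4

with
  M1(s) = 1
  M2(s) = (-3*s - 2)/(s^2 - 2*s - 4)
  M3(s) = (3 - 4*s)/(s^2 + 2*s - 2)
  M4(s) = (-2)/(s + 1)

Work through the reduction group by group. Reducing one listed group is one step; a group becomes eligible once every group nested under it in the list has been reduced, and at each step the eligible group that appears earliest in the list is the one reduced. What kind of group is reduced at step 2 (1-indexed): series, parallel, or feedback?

The answer is parallel.

Reasoning:
Step 1 - cascade M1, M2
Step 2 - combine (M1*M2), M3 in parallel
Step 3 - reduce the series chain ((M1*M2)+M3), M4
At step 2 the group reduced is parallel.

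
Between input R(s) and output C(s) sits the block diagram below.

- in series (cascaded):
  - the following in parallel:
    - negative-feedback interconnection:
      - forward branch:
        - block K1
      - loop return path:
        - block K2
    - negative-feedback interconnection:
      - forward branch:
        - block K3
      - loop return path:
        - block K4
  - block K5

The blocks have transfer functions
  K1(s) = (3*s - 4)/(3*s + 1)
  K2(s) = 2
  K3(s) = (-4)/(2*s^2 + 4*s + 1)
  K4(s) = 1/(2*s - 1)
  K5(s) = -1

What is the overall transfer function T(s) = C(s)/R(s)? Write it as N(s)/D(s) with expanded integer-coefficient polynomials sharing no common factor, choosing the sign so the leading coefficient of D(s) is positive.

First reduce the diagram to T(s).

Step 1: feedback reduction of K1, K2: (3*s - 4)/(9*s - 7)
Step 2: feedback reduction of K3, K4: (4 - 8*s)/(4*s^3 + 6*s^2 - 2*s - 5)
Step 3: combine [K1/(1+K1*K2)], [K3/(1+K3*K4)] in parallel: (12*s^4 + 2*s^3 - 102*s^2 + 85*s - 8)/(36*s^4 + 26*s^3 - 60*s^2 - 31*s + 35)
Step 4: combine ([K1/(1+K1*K2)]+[K3/(1+K3*K4)]), K5 in series - this is the overall T(s), already in the required normalized form

Answer: (-12*s^4 - 2*s^3 + 102*s^2 - 85*s + 8)/(36*s^4 + 26*s^3 - 60*s^2 - 31*s + 35)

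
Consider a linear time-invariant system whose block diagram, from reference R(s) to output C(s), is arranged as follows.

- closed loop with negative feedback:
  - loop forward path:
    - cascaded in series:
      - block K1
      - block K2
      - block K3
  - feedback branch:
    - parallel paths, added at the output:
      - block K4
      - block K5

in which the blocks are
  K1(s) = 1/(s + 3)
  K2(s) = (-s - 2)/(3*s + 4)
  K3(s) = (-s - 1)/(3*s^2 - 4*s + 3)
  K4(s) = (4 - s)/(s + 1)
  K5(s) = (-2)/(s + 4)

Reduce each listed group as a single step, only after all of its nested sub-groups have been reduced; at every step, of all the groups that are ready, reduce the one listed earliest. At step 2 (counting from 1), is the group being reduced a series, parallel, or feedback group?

Step 1: series reduction of K1, K2, K3
Step 2: combine K4, K5 in parallel
Step 3: reduce the feedback loop with forward (K1*K2*K3) and return (K4+K5)
So the answer for step 2 is parallel.

Hence the answer: parallel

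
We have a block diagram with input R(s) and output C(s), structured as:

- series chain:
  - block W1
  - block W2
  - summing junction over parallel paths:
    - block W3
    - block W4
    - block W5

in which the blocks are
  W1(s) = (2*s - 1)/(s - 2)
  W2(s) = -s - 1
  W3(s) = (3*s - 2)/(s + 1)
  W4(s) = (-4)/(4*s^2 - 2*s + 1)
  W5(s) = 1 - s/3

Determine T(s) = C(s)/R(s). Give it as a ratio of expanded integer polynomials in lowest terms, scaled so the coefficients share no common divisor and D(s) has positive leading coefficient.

Step 1 - add W3, W4, W5 (parallel); result (-4*s^4 + 46*s^3 - 35*s^2 + 5*s - 15)/(12*s^3 + 6*s^2 - 3*s + 3)
Step 2 - cascade W1, W2, (W3+W4+W5); the result is T(s) itself (integer coefficients, no common factor, positive leading denominator coefficient)

Final answer: (8*s^5 - 96*s^4 + 116*s^3 - 45*s^2 + 35*s - 15)/(12*s^3 - 30*s^2 + 15*s - 6)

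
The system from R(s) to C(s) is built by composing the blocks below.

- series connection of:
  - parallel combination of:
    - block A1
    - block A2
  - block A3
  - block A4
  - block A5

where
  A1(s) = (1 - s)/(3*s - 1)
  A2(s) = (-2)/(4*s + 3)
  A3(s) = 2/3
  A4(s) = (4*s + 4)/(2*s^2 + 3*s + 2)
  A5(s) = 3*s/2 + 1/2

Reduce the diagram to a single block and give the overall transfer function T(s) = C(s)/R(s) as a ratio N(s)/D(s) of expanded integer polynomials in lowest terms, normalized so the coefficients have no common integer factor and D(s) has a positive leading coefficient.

Step 1: add A1, A2 (parallel); result (-4*s^2 - 5*s + 5)/(12*s^2 + 5*s - 3)
Step 2: combine (A1+A2), A3, A4, A5 in series, giving the overall T(s)

Hence the answer: (-48*s^4 - 124*s^3 - 36*s^2 + 60*s + 20)/(72*s^4 + 138*s^3 + 99*s^2 + 3*s - 18)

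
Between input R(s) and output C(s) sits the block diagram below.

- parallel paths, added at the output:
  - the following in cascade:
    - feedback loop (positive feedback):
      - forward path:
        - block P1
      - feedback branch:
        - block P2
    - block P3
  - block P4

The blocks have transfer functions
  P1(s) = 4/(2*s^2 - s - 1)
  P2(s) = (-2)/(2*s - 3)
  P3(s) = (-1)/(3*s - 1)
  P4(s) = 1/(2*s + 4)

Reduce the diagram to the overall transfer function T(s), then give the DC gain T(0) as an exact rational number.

Step 1. apply the feedback formula to P1, P2; result (8*s - 12)/(4*s^3 - 8*s^2 + s + 11)
Step 2. multiply [P1/(1-P1*P2)], P3 (series); result (12 - 8*s)/(12*s^4 - 28*s^3 + 11*s^2 + 32*s - 11)
Step 3. add ([P1/(1-P1*P2)]*P3), P4 (parallel); result (12*s^4 - 28*s^3 - 5*s^2 + 24*s + 37)/(24*s^5 - 8*s^4 - 90*s^3 + 108*s^2 + 106*s - 44)
Evaluating the step-3 result (the overall T(s)) at s = 0 gives T(0) = 37/(-44) = -37/44.

Hence the answer: -37/44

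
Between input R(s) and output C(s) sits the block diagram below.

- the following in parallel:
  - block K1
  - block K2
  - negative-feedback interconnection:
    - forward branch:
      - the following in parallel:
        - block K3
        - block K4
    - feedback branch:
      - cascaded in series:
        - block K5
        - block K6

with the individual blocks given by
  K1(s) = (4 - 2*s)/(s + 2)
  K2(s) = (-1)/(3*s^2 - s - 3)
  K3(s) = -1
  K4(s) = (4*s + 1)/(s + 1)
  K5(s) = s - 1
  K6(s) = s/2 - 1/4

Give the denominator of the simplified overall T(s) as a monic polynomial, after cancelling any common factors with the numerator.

Reducing step by step:

1. parallel reduction of K3, K4, giving (3*s)/(s + 1)
2. cascade K5, K6, giving s^2/2 - 3*s/4 + 1/4
3. collapse the loop ((K3+K4) forward, (K5*K6) return), giving (12*s)/(6*s^3 - 9*s^2 + 7*s + 4)
4. sum the parallel branches K1, K2, [(K3+K4)/(1+(K3+K4)*(K5*K6))], giving (-36*s^6 + 138*s^5 - 126*s^4 + 41*s^3 + 129*s^2 - 166*s - 56)/(18*s^6 + 3*s^5 - 54*s^4 + 56*s^3 + 39*s^2 - 62*s - 24)
The result of step 4 is T(s) in lowest terms. Its denominator has leading coefficient 18; dividing the denominator through by 18 makes it monic.

Answer: s^6 + s^5/6 - 3*s^4 + 28*s^3/9 + 13*s^2/6 - 31*s/9 - 4/3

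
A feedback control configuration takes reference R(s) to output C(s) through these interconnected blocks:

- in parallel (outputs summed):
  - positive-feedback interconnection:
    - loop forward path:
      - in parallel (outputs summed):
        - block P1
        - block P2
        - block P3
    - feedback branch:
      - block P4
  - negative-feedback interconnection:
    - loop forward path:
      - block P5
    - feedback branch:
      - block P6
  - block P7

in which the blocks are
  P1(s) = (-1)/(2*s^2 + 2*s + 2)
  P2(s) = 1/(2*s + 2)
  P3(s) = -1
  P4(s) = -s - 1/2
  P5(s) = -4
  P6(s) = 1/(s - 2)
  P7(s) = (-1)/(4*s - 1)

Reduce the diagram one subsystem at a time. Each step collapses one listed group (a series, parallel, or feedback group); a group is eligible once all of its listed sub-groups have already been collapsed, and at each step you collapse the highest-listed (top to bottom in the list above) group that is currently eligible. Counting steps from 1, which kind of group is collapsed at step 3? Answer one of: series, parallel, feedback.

Answer: feedback

Working:
(1) add P1, P2, P3 (parallel)
(2) feedback reduction of (P1+P2+P3), P4
(3) feedback reduction of P5, P6
(4) combine [(P1+P2+P3)/(1-(P1+P2+P3)*P4)], [P5/(1+P5*P6)], P7 in parallel
The group at step 3 is a feedback group.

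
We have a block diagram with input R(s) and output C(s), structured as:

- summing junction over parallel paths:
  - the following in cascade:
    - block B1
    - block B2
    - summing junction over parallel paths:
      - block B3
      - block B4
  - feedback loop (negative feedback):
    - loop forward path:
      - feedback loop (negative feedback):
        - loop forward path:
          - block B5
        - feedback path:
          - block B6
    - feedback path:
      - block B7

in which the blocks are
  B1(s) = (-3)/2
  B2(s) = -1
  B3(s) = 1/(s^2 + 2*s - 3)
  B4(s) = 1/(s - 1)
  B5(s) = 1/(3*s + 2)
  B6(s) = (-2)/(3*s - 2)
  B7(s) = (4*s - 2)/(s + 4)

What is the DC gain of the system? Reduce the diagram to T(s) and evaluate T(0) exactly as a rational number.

Answer: -8/5

Working:
Step 1 - reduce the parallel group B3, B4: (s + 4)/(s^2 + 2*s - 3)
Step 2 - cascade B1, B2, (B3+B4): (3*s + 12)/(2*s^2 + 4*s - 6)
Step 3 - close the feedback loop around B5, B6: (3*s - 2)/(9*s^2 - 6)
Step 4 - collapse the loop ([B5/(1+B5*B6)] forward, B7 return): (3*s^2 + 10*s - 8)/(9*s^3 + 48*s^2 - 20*s - 20)
Step 5 - sum the parallel branches (B1*B2*(B3+B4)), [[B5/(1+B5*B6)]/(1+[B5/(1+B5*B6)]*B7)]: (33*s^4 + 284*s^3 + 522*s^2 - 392*s - 192)/(18*s^5 + 132*s^4 + 98*s^3 - 408*s^2 + 40*s + 120)
The step-5 result is T(s). Setting s = 0: T(0) = -192/120 = -8/5.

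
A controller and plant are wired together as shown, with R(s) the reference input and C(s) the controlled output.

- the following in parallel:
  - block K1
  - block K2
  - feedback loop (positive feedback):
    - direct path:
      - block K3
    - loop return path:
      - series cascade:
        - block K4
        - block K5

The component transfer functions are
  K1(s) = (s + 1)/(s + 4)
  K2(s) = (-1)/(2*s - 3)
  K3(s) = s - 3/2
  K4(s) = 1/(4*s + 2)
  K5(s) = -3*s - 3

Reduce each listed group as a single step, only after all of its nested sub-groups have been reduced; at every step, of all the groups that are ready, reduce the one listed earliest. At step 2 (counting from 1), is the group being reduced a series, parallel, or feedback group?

Answer: feedback

Working:
Step 1: combine K4, K5 in series
Step 2: reduce the feedback loop with forward K3 and return (K4*K5)
Step 3: combine K1, K2, [K3/(1-K3*(K4*K5))] in parallel
Step 2 collapses a feedback group.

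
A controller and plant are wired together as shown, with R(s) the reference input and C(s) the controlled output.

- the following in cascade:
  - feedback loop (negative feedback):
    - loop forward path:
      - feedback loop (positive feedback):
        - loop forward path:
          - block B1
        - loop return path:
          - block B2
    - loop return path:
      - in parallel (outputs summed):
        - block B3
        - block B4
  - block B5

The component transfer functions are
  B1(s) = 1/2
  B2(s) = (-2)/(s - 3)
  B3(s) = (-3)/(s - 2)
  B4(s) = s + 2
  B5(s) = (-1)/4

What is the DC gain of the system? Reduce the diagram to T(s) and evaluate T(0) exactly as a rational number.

Answer: -3/58

Working:
1. apply the feedback formula to B1, B2 -> (s - 3)/(2*s - 4)
2. sum the parallel branches B3, B4 -> (s^2 - 7)/(s - 2)
3. collapse the loop ([B1/(1-B1*B2)] forward, (B3+B4) return) -> (s^2 - 5*s + 6)/(s^3 - s^2 - 15*s + 29)
4. cascade [[B1/(1-B1*B2)]/(1+[B1/(1-B1*B2)]*(B3+B4))], B5 -> (-s^2 + 5*s - 6)/(4*s^3 - 4*s^2 - 60*s + 116)
Step 4 gives the overall T(s). Then T(0) = -6/116 = -3/58.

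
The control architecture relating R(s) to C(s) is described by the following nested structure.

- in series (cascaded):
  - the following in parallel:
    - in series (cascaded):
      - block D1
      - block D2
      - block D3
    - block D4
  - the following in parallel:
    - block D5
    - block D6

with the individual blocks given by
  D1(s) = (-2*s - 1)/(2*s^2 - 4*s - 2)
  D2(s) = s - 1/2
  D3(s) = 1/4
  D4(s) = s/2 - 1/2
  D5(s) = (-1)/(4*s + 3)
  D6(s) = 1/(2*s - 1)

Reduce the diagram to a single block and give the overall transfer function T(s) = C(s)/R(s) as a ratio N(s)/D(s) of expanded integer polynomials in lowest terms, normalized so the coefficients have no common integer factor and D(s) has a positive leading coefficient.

(1) combine D1, D2, D3 in series -> (1 - 4*s^2)/(16*s^2 - 32*s - 16)
(2) add (D1*D2*D3), D4 (parallel) -> (8*s^3 - 28*s^2 + 8*s + 9)/(16*s^2 - 32*s - 16)
(3) sum the parallel branches D5, D6 -> (2*s + 4)/(8*s^2 + 2*s - 3)
(4) reduce the series chain ((D1*D2*D3)+D4), (D5+D6), which is the overall transfer function T(s) = C(s)/R(s) in lowest terms

Hence the answer: (8*s^4 - 12*s^3 - 48*s^2 + 25*s + 18)/(64*s^4 - 112*s^3 - 120*s^2 + 32*s + 24)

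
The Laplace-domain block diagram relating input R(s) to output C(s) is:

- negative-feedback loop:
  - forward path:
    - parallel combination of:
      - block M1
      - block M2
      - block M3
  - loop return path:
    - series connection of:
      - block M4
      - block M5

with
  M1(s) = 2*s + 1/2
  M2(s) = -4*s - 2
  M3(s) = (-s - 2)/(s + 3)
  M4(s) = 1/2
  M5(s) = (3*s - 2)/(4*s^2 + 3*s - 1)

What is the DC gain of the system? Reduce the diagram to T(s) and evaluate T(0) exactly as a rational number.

Answer: 13/7

Working:
Step 1: combine M1, M2, M3 in parallel = (-4*s^2 - 17*s - 13)/(2*s + 6)
Step 2: multiply M4, M5 (series) = (3*s - 2)/(8*s^2 + 6*s - 2)
Step 3: apply the feedback formula to (M1+M2+M3), (M4*M5) = (-32*s^3 - 128*s^2 - 70*s + 26)/(4*s^2 + 13*s + 14)
That last expression is T(s); at s = 0 only the constant terms survive, so T(0) = 26/14 = 13/7.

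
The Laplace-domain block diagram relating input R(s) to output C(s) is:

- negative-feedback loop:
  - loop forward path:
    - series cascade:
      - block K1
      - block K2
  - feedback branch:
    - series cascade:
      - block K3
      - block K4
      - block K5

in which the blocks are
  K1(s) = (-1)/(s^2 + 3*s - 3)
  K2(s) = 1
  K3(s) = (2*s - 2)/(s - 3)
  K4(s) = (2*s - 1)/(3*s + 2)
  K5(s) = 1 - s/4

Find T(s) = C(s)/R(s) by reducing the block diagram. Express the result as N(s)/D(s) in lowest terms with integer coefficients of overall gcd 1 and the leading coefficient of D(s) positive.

The answer is (-6*s^2 + 14*s + 12)/(6*s^4 + 6*s^3 - 83*s^2 + 19*s + 32).

Reasoning:
(1) cascade K1, K2, giving (-1)/(s^2 + 3*s - 3)
(2) combine K3, K4, K5 in series, giving (-2*s^3 + 11*s^2 - 13*s + 4)/(6*s^2 - 14*s - 12)
(3) reduce the feedback loop with forward (K1*K2) and return (K3*K4*K5), giving the overall T(s)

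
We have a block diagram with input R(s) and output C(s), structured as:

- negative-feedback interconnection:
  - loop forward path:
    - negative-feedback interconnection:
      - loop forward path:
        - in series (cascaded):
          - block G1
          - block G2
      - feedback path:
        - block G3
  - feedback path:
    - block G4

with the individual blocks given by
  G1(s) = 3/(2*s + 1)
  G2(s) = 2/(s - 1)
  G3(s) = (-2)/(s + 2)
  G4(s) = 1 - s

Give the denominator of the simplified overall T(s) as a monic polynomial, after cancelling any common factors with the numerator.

Answer: s^3 - 3*s^2/2 - 9*s/2 - 1

Working:
1. combine G1, G2 in series -> 6/(2*s^2 - s - 1)
2. collapse the loop ((G1*G2) forward, G3 return) -> (6*s + 12)/(2*s^3 + 3*s^2 - 3*s - 14)
3. collapse the loop ([(G1*G2)/(1+(G1*G2)*G3)] forward, G4 return) -> (6*s + 12)/(2*s^3 - 3*s^2 - 9*s - 2)
Step 3 gives the fully reduced T(s), with no common factor left to cancel. The denominator's leading coefficient is 2, so divide each of its coefficients by 2 to get the monic form.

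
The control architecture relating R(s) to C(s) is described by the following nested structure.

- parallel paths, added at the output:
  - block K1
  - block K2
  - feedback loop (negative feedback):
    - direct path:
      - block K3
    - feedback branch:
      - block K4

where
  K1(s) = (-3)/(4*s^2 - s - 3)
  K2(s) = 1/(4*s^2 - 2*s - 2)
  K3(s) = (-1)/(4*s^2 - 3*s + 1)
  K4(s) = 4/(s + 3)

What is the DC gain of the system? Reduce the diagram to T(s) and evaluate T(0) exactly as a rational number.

Answer: 7/2

Working:
Step 1: feedback reduction of K3, K4 gives (-s - 3)/(4*s^3 + 9*s^2 - 8*s - 1)
Step 2: parallel reduction of K1, K2, [K3/(1+K3*K4)] gives (-48*s^4 - 136*s^3 + 39*s^2 + 80*s + 21)/(64*s^6 + 160*s^5 - 148*s^4 - 198*s^3 + 54*s^2 + 62*s + 6)
The step-2 result is T(s). Setting s = 0: T(0) = 21/6 = 7/2.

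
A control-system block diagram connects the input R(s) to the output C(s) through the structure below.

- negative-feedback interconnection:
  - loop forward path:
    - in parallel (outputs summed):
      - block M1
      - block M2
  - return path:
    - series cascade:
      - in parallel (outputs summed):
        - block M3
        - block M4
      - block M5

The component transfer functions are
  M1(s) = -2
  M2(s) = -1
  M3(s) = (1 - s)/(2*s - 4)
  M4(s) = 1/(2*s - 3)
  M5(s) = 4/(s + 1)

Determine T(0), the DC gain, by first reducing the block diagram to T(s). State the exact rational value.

Step 1. sum the parallel branches M1, M2 -> -3
Step 2. add M3, M4 (parallel) -> (-2*s^2 + 7*s - 7)/(4*s^2 - 14*s + 12)
Step 3. cascade (M3+M4), M5 -> (-4*s^2 + 14*s - 14)/(2*s^3 - 5*s^2 - s + 6)
Step 4. feedback reduction of (M1+M2), ((M3+M4)*M5) -> (-6*s^3 + 15*s^2 + 3*s - 18)/(2*s^3 + 7*s^2 - 43*s + 48)
DC gain: substitute s = 0 into T(s) from step 4: T(0) = -18/48 = -3/8.

Final answer: -3/8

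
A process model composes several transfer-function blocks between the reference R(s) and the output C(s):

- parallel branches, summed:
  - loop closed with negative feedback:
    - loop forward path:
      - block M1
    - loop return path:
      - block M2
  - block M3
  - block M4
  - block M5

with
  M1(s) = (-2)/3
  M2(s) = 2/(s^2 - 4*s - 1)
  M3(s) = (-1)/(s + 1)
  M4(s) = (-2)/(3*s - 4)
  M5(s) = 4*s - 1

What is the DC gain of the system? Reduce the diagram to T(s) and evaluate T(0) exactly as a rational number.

Reducing step by step:

Step 1: close the feedback loop around M1, M2, giving (-2*s^2 + 8*s + 2)/(3*s^2 - 12*s - 7)
Step 2: add [M1/(1+M1*M2)], M3, M4, M5 (parallel), giving (36*s^5 - 171*s^4 - 34*s^3 + 313*s^2 + 34*s - 50)/(9*s^4 - 39*s^3 - 21*s^2 + 55*s + 28)
Step 2 gives the overall T(s). Then T(0) = -50/28 = -25/14.

Answer: -25/14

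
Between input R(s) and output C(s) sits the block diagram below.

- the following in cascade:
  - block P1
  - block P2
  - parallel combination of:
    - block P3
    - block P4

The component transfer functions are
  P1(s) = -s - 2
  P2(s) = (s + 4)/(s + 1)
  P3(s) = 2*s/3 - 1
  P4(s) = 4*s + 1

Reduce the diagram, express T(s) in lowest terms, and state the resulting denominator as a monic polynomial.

1. reduce the parallel group P3, P4 = (14*s)/3
2. multiply P1, P2, (P3+P4) (series) = (-14*s^3 - 84*s^2 - 112*s)/(3*s + 3)
The result of step 2 is T(s) in lowest terms. Its denominator has leading coefficient 3; dividing the denominator through by 3 makes it monic.

Therefore the answer is s + 1.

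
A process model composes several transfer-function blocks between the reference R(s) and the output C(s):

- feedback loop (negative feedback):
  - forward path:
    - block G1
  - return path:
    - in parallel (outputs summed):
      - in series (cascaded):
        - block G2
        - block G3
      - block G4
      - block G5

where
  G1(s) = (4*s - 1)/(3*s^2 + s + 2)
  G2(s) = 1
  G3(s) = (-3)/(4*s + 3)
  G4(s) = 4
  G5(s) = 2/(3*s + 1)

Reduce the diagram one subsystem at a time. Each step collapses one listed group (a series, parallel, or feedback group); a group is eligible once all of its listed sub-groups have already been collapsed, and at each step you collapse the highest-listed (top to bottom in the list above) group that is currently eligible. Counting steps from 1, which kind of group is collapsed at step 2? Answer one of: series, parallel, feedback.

Step 1. series reduction of G2, G3
Step 2. combine (G2*G3), G4, G5 in parallel
Step 3. close the feedback loop around G1, ((G2*G3)+G4+G5)
At step 2 the group reduced is parallel.

Final answer: parallel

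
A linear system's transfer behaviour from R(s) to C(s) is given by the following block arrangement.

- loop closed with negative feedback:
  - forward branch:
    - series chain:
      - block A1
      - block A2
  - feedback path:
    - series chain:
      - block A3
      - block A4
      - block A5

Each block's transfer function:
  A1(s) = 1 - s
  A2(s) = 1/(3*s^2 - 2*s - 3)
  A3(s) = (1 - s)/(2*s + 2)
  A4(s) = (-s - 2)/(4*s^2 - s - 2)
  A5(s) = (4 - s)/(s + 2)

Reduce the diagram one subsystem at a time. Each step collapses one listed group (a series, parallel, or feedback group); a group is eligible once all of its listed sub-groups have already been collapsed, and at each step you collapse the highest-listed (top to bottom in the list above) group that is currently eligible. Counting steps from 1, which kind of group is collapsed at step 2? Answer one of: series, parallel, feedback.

Reducing step by step:

Step 1 - reduce the series chain A1, A2
Step 2 - cascade A3, A4, A5
Step 3 - apply the feedback formula to (A1*A2), (A3*A4*A5)
The group at step 2 is a series group.

Answer: series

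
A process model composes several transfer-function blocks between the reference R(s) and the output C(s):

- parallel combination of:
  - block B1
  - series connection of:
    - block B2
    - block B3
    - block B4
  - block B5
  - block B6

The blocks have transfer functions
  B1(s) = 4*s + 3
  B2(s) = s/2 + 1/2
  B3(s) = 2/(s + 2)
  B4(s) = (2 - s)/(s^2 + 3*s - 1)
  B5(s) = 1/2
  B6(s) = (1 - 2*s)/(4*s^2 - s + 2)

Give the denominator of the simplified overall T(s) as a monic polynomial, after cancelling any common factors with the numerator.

First reduce the diagram to T(s).

[1] cascade B2, B3, B4 = (-s^2 + s + 2)/(s^3 + 5*s^2 + 5*s - 2)
[2] parallel reduction of B1, (B2*B3*B4), B5, B6 = (32*s^6 + 180*s^5 + 257*s^4 + 87*s^3 + 75*s^2 + 70*s - 24)/(8*s^5 + 38*s^4 + 34*s^3 - 6*s^2 + 24*s - 8)
Step 2 gives the fully reduced T(s), with no common factor left to cancel. The denominator's leading coefficient is 8, so divide each of its coefficients by 8 to get the monic form.

Answer: s^5 + 19*s^4/4 + 17*s^3/4 - 3*s^2/4 + 3*s - 1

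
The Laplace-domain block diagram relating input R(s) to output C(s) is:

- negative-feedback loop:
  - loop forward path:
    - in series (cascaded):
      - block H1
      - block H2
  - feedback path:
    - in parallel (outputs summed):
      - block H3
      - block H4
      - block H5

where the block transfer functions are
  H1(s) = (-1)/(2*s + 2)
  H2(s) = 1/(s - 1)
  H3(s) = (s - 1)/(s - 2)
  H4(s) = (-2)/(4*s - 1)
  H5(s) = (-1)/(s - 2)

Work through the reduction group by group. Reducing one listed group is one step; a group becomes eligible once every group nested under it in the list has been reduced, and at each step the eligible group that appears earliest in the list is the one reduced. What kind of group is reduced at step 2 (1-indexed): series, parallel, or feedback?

Step 1. series reduction of H1, H2
Step 2. sum the parallel branches H3, H4, H5
Step 3. feedback reduction of (H1*H2), (H3+H4+H5)
The group at step 2 is a parallel group.

Final answer: parallel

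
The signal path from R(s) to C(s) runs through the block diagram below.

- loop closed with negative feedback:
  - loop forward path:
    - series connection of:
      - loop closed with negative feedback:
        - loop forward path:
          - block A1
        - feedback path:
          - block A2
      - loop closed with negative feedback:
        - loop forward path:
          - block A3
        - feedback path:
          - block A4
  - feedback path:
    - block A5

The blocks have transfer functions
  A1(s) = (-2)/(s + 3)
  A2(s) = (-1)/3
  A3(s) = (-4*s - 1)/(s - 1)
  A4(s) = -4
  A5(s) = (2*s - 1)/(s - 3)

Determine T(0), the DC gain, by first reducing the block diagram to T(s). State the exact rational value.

Answer: 6/35

Working:
[1] collapse the loop (A1 forward, A2 return) = (-6)/(3*s + 11)
[2] feedback reduction of A3, A4 = (-4*s - 1)/(17*s + 3)
[3] multiply [A1/(1+A1*A2)], [A3/(1+A3*A4)] (series) = (24*s + 6)/(51*s^2 + 196*s + 33)
[4] reduce the feedback loop with forward ([A1/(1+A1*A2)]*[A3/(1+A3*A4)]) and return A5 = (24*s^2 - 66*s - 18)/(51*s^3 + 91*s^2 - 567*s - 105)
The step-4 result is T(s). Setting s = 0: T(0) = -18/(-105) = 6/35.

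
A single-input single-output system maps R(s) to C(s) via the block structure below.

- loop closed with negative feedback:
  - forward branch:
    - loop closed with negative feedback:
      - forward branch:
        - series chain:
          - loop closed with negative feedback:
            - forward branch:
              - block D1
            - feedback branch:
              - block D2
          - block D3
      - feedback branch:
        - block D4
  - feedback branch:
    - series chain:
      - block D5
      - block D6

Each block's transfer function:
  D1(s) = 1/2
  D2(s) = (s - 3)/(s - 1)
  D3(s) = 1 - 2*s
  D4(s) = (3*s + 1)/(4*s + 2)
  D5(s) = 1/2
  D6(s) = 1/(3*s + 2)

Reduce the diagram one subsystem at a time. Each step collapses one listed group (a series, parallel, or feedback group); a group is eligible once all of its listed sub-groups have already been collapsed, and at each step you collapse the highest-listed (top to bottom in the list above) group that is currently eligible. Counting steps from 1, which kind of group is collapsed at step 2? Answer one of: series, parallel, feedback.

Step 1: close the feedback loop around D1, D2
Step 2: combine [D1/(1+D1*D2)], D3 in series
Step 3: collapse the loop (([D1/(1+D1*D2)]*D3) forward, D4 return)
Step 4: reduce the series chain D5, D6
Step 5: reduce the feedback loop with forward [([D1/(1+D1*D2)]*D3)/(1+([D1/(1+D1*D2)]*D3)*D4)] and return (D5*D6)
The group at step 2 is a series group.

Final answer: series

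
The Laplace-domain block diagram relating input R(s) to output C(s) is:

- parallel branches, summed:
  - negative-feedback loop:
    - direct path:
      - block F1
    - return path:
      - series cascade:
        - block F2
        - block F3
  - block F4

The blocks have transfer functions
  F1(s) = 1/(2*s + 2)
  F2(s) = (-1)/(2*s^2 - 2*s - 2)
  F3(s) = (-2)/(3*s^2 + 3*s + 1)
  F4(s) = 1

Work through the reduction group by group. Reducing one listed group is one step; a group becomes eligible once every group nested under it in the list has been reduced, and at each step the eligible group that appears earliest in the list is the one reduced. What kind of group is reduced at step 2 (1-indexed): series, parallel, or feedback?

[1] combine F2, F3 in series
[2] apply the feedback formula to F1, (F2*F3)
[3] parallel reduction of [F1/(1+F1*(F2*F3))], F4
Step 2: feedback.

Hence the answer: feedback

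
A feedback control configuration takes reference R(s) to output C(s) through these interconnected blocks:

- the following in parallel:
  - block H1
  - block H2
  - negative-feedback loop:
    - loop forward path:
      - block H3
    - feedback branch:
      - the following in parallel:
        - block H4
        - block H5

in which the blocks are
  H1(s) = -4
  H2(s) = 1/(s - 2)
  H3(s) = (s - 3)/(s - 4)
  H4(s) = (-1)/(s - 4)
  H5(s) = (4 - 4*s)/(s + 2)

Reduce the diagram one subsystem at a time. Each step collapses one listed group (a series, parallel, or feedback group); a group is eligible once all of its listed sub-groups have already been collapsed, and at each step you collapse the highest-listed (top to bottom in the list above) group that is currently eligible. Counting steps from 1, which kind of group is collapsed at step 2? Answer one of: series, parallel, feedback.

(1) add H4, H5 (parallel)
(2) close the feedback loop around H3, (H4+H5)
(3) add H1, H2, [H3/(1+H3*(H4+H5))] (parallel)
At step 2 the group reduced is feedback.

Answer: feedback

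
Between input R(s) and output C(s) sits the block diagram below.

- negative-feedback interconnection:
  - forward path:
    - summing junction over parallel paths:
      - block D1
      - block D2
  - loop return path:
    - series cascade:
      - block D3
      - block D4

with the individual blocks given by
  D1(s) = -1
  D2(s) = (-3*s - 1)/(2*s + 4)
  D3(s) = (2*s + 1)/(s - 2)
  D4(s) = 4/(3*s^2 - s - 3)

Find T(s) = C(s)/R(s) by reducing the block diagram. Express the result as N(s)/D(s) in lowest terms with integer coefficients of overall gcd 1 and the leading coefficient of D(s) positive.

The answer is (-15*s^4 + 20*s^3 + 40*s^2 - 25*s - 30)/(6*s^4 - 2*s^3 - 70*s^2 - 52*s + 4).

Reasoning:
Step 1: parallel reduction of D1, D2 gives (-5*s - 5)/(2*s + 4)
Step 2: series reduction of D3, D4 gives (8*s + 4)/(3*s^3 - 7*s^2 - s + 6)
Step 3: feedback reduction of (D1+D2), (D3*D4) - this is the overall T(s), already in the required normalized form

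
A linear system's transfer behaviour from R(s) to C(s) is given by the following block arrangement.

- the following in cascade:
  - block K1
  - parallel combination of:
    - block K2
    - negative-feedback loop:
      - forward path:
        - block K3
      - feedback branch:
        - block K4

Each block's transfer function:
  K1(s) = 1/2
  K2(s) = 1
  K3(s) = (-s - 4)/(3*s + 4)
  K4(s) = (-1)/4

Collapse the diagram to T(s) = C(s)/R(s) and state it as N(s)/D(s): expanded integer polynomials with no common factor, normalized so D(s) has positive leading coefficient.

First reduce the diagram to T(s).

Step 1: reduce the feedback loop with forward K3 and return K4: (-4*s - 16)/(13*s + 20)
Step 2: combine K2, [K3/(1+K3*K4)] in parallel: (9*s + 4)/(13*s + 20)
Step 3: reduce the series chain K1, (K2+[K3/(1+K3*K4)]), giving the overall T(s)

Answer: (9*s + 4)/(26*s + 40)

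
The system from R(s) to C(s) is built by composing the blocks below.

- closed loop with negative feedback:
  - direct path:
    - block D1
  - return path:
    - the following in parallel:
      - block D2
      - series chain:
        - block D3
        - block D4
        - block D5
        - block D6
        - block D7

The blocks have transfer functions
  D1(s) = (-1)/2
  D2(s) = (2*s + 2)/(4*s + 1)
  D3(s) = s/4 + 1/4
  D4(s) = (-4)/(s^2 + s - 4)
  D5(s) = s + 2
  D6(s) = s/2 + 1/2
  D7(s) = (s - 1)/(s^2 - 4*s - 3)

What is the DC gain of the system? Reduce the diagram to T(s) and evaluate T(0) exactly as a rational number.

Step 1. multiply D3, D4, D5, D6, D7 (series), giving (-s^4 - 3*s^3 - s^2 + 3*s + 2)/(2*s^4 - 6*s^3 - 22*s^2 + 26*s + 24)
Step 2. reduce the parallel group D2, (D3*D4*D5*D6*D7), giving (-21*s^4 - 63*s^3 + 19*s^2 + 111*s + 50)/(8*s^5 - 22*s^4 - 94*s^3 + 82*s^2 + 122*s + 24)
Step 3. reduce the feedback loop with forward D1 and return (D2+(D3*D4*D5*D6*D7)), giving (-8*s^5 + 22*s^4 + 94*s^3 - 82*s^2 - 122*s - 24)/(16*s^5 - 23*s^4 - 125*s^3 + 145*s^2 + 133*s - 2)
Evaluating the step-3 result (the overall T(s)) at s = 0 gives T(0) = -24/(-2) = 12.

Hence the answer: 12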